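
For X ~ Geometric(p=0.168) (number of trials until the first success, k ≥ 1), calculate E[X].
5.9524

We have X ~ Geometric(p=0.168) (number of trials until the first success, k ≥ 1).

For a Geometric distribution with p=0.168 (number of trials until the first success, k ≥ 1):
E[X] = 5.9524

This is the expected (average) value of X.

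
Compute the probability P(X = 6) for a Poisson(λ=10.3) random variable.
0.055777

We have X ~ Poisson(λ=10.3).

For a Poisson distribution, the PMF gives us the probability of each outcome.

Using the PMF formula:
P(X = 6) = 0.055777

Rounded to 4 decimal places: 0.0558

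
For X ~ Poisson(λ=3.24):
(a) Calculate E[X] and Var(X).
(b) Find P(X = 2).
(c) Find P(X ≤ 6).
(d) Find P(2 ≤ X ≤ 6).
(a) E[X] = 3.2400, Var(X) = 3.2400
(b) P(X = 2) = 0.205563
(c) P(X ≤ 6) = 0.952907
(d) P(2 ≤ X ≤ 6) = 0.786852

We have X ~ Poisson(λ=3.24).

(a) Moments:
E[X] = 3.2400
Var(X) = 3.2400
σ = √Var(X) = 1.8000

(b) Point probability using PMF:
P(X = 2) = 0.205563

(c) Cumulative probability using CDF:
P(X ≤ 6) = F(6) = 0.952907

(d) Range probability:
P(2 ≤ X ≤ 6) = P(X ≤ 6) - P(X ≤ 1)
                   = F(6) - F(1)
                   = 0.952907 - 0.166055
                   = 0.786852

This means approximately 78.7% of outcomes fall in the interval [2, 6].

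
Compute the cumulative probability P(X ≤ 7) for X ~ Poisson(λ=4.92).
0.874849

We have X ~ Poisson(λ=4.92).

The CDF gives us P(X ≤ k).

Using the CDF:
P(X ≤ 7) = 0.874849

This means there's approximately a 87.5% chance that X is at most 7.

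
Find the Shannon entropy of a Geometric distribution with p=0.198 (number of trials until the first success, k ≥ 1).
2.5132 nats

We have X ~ Geometric(p=0.198) (number of trials until the first success, k ≥ 1).

The Shannon entropy measures the uncertainty or information content of the distribution.

For a Geometric distribution with p=0.198 (number of trials until the first success, k ≥ 1):
H(X) = 2.5132 nats

(In bits, this would be 3.6258 bits.)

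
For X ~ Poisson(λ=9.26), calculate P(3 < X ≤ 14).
0.931845

We have X ~ Poisson(λ=9.26).

To find P(3 < X ≤ 14), we use:
P(3 < X ≤ 14) = P(X ≤ 14) - P(X ≤ 3)
                 = F(14) - F(3)
                 = 0.949493 - 0.017649
                 = 0.931845

So there's approximately a 93.2% chance that X falls in this range.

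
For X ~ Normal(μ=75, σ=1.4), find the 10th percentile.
73.2058

We have X ~ Normal(μ=75, σ=1.4).

We want to find x such that P(X ≤ x) = 0.1.

This is the 10th percentile, which means 10% of values fall below this point.

Using the inverse CDF (quantile function):
x = F⁻¹(0.1) = 73.2058

Verification: P(X ≤ 73.2058) = 0.1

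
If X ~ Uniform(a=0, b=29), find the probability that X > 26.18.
0.097241

We have X ~ Uniform(a=0, b=29).

P(X > 26.18) = 1 - P(X ≤ 26.18)
                = 1 - F(26.18)
                = 1 - 0.902759
                = 0.097241

So there's approximately a 9.7% chance that X exceeds 26.18.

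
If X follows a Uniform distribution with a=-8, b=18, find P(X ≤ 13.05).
0.809615

We have X ~ Uniform(a=-8, b=18).

The CDF gives us P(X ≤ k).

Using the CDF:
P(X ≤ 13.05) = 0.809615

This means there's approximately a 81.0% chance that X is at most 13.05.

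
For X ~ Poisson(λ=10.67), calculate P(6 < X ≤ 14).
0.783724

We have X ~ Poisson(λ=10.67).

To find P(6 < X ≤ 14), we use:
P(6 < X ≤ 14) = P(X ≤ 14) - P(X ≤ 6)
                 = F(14) - F(6)
                 = 0.876956 - 0.093232
                 = 0.783724

So there's approximately a 78.4% chance that X falls in this range.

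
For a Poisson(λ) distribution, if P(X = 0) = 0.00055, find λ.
λ = 7.5056

For a Poisson(λ) distribution, the PMF at 0 is:
P(X = 0) = λ^0 e^(-λ) / 0! = e^(-λ)

Given P(X = 0) = 0.00055:
e^(-λ) = 0.00055
-λ = ln(0.00055)
λ = -ln(0.00055) = 7.5056

Verification: e^(-7.5056) = 0.00055 ✓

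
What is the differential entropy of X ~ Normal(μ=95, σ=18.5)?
4.3367 nats

We have X ~ Normal(μ=95, σ=18.5).

The differential entropy measures the uncertainty or information content of the distribution.

For a Normal distribution with μ=95, σ=18.5:
h(X) = 4.3367 nats

(In bits, this would be 6.2565 bits.)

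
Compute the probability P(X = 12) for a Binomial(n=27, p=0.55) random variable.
0.083692

We have X ~ Binomial(n=27, p=0.55).

For a Binomial distribution, the PMF gives us the probability of each outcome.

Using the PMF formula:
P(X = 12) = 0.083692

Rounded to 4 decimal places: 0.0837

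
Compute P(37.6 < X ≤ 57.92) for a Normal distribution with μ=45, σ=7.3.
0.806262

We have X ~ Normal(μ=45, σ=7.3).

To find P(37.6 < X ≤ 57.92), we use:
P(37.6 < X ≤ 57.92) = P(X ≤ 57.92) - P(X ≤ 37.6)
                 = F(57.92) - F(37.6)
                 = 0.961625 - 0.155363
                 = 0.806262

So there's approximately a 80.6% chance that X falls in this range.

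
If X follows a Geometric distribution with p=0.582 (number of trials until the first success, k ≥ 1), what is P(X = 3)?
0.101689

We have X ~ Geometric(p=0.582) (number of trials until the first success, k ≥ 1).

For a Geometric distribution, the PMF gives us the probability of each outcome.

Using the PMF formula:
P(X = 3) = 0.101689

Rounded to 4 decimal places: 0.1017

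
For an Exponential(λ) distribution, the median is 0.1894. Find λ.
λ = 3.6597

For X ~ Exponential(λ), the CDF is F(x) = 1 - e^(-λx).
The median m satisfies F(m) = 0.5:
1 - e^(-λm) = 0.5
e^(-λm) = 0.5
λm = ln(2)
m = ln(2) / λ

Given m = 0.1894:
λ = ln(2) / 0.1894 = 0.693147 / 0.1894 = 3.6597

Verification: ln(2) / 3.6597 = 0.1894 ✓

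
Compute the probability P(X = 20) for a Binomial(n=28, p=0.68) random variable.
0.152712

We have X ~ Binomial(n=28, p=0.68).

For a Binomial distribution, the PMF gives us the probability of each outcome.

Using the PMF formula:
P(X = 20) = 0.152712

Rounded to 4 decimal places: 0.1527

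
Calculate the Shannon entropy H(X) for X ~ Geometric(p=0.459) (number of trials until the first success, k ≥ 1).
1.5028 nats

We have X ~ Geometric(p=0.459) (number of trials until the first success, k ≥ 1).

The Shannon entropy measures the uncertainty or information content of the distribution.

For a Geometric distribution with p=0.459 (number of trials until the first success, k ≥ 1):
H(X) = 1.5028 nats

(In bits, this would be 2.1681 bits.)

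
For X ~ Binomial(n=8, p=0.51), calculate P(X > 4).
0.385366

We have X ~ Binomial(n=8, p=0.51).

P(X > 4) = 1 - P(X ≤ 4)
                = 1 - F(4)
                = 1 - 0.614634
                = 0.385366

So there's approximately a 38.5% chance that X exceeds 4.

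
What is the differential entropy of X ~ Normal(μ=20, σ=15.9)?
4.1853 nats

We have X ~ Normal(μ=20, σ=15.9).

The differential entropy measures the uncertainty or information content of the distribution.

For a Normal distribution with μ=20, σ=15.9:
h(X) = 4.1853 nats

(In bits, this would be 6.0381 bits.)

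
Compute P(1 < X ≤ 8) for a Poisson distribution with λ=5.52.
0.866533

We have X ~ Poisson(λ=5.52).

To find P(1 < X ≤ 8), we use:
P(1 < X ≤ 8) = P(X ≤ 8) - P(X ≤ 1)
                 = F(8) - F(1)
                 = 0.892652 - 0.026118
                 = 0.866533

So there's approximately a 86.7% chance that X falls in this range.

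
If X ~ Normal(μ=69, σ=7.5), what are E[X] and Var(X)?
E[X] = 69.0000, Var(X) = 56.2500

We have X ~ Normal(μ=69, σ=7.5).

For a Normal distribution with μ=69, σ=7.5:

Expected value:
E[X] = 69.0000

Variance:
Var(X) = 56.2500

Standard deviation:
σ = √Var(X) = 7.5000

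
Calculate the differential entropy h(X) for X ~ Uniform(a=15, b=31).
2.7726 nats

We have X ~ Uniform(a=15, b=31).

The differential entropy measures the uncertainty or information content of the distribution.

For a Uniform distribution with a=15, b=31:
h(X) = 2.7726 nats

(In bits, this would be 4.0000 bits.)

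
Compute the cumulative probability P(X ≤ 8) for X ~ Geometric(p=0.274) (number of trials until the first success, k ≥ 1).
0.922822

We have X ~ Geometric(p=0.274) (number of trials until the first success, k ≥ 1).

The CDF gives us P(X ≤ k).

Using the CDF:
P(X ≤ 8) = 0.922822

This means there's approximately a 92.3% chance that X is at most 8.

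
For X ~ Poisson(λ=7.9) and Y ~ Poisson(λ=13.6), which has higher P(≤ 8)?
X has higher probability (P(X ≤ 8) = 0.6065 > P(Y ≤ 8) = 0.0753)

Compute P(≤ 8) for each distribution:

X ~ Poisson(λ=7.9):
P(X ≤ 8) = 0.6065

Y ~ Poisson(λ=13.6):
P(Y ≤ 8) = 0.0753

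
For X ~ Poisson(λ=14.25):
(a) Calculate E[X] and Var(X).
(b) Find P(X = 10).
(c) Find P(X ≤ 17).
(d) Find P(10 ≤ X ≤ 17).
(a) E[X] = 14.2500, Var(X) = 14.2500
(b) P(X = 10) = 0.061615
(c) P(X ≤ 17) = 0.808911
(d) P(10 ≤ X ≤ 17) = 0.710829

We have X ~ Poisson(λ=14.25).

(a) Moments:
E[X] = 14.2500
Var(X) = 14.2500
σ = √Var(X) = 3.7749

(b) Point probability using PMF:
P(X = 10) = 0.061615

(c) Cumulative probability using CDF:
P(X ≤ 17) = F(17) = 0.808911

(d) Range probability:
P(10 ≤ X ≤ 17) = P(X ≤ 17) - P(X ≤ 9)
                   = F(17) - F(9)
                   = 0.808911 - 0.098082
                   = 0.710829

This means approximately 71.1% of outcomes fall in the interval [10, 17].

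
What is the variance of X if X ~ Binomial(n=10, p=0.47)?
2.4910

We have X ~ Binomial(n=10, p=0.47).

For a Binomial distribution with n=10, p=0.47:
Var(X) = 2.4910

The variance measures the spread of the distribution around the mean.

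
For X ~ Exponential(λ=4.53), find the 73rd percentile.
0.2890

We have X ~ Exponential(λ=4.53).

We want to find x such that P(X ≤ x) = 0.73.

This is the 73rd percentile, which means 73% of values fall below this point.

Using the inverse CDF (quantile function):
x = F⁻¹(0.73) = 0.2890

Verification: P(X ≤ 0.2890) = 0.73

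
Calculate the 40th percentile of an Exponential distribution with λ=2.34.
0.2183

We have X ~ Exponential(λ=2.34).

We want to find x such that P(X ≤ x) = 0.4.

This is the 40th percentile, which means 40% of values fall below this point.

Using the inverse CDF (quantile function):
x = F⁻¹(0.4) = 0.2183

Verification: P(X ≤ 0.2183) = 0.4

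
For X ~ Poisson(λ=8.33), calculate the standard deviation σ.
2.8862

We have X ~ Poisson(λ=8.33).

For a Poisson distribution with λ=8.33:
σ = √Var(X) = 2.8862

The standard deviation is the square root of the variance.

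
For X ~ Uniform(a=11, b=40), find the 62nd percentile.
28.9800

We have X ~ Uniform(a=11, b=40).

We want to find x such that P(X ≤ x) = 0.62.

This is the 62nd percentile, which means 62% of values fall below this point.

Using the inverse CDF (quantile function):
x = F⁻¹(0.62) = 28.9800

Verification: P(X ≤ 28.9800) = 0.62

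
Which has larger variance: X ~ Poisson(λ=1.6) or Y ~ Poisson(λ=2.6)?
Y has larger variance (2.6000 > 1.6000)

Compute the variance for each distribution:

X ~ Poisson(λ=1.6):
Var(X) = 1.6000

Y ~ Poisson(λ=2.6):
Var(Y) = 2.6000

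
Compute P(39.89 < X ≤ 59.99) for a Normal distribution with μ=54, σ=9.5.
0.667088

We have X ~ Normal(μ=54, σ=9.5).

To find P(39.89 < X ≤ 59.99), we use:
P(39.89 < X ≤ 59.99) = P(X ≤ 59.99) - P(X ≤ 39.89)
                 = F(59.99) - F(39.89)
                 = 0.735825 - 0.068737
                 = 0.667088

So there's approximately a 66.7% chance that X falls in this range.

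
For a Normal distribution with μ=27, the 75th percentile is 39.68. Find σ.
σ = 18.7994

For X ~ Normal(μ, σ), the p-th percentile satisfies x = μ + z_p × σ,
where z_p = Φ⁻¹(p) is the standard normal quantile.

Step 1: z_{0.75} = Φ⁻¹(0.75) = 0.6745

Step 2: Solve for σ:
39.68 = 27 + 0.6745 × σ
σ = (39.68 - 27) / 0.6745
σ = 12.68 / 0.6745
σ = 18.7994

Verification: μ + z × σ = 27 + 0.6745 × 18.7994 = 39.68 ✓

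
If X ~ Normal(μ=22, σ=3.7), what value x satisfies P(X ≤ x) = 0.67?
23.6277

We have X ~ Normal(μ=22, σ=3.7).

We want to find x such that P(X ≤ x) = 0.67.

This is the 67th percentile, which means 67% of values fall below this point.

Using the inverse CDF (quantile function):
x = F⁻¹(0.67) = 23.6277

Verification: P(X ≤ 23.6277) = 0.67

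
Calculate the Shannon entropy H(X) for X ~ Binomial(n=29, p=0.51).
2.4091 nats

We have X ~ Binomial(n=29, p=0.51).

The Shannon entropy measures the uncertainty or information content of the distribution.

For a Binomial distribution with n=29, p=0.51:
H(X) = 2.4091 nats

(In bits, this would be 3.4756 bits.)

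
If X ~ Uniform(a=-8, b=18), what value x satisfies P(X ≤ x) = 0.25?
-1.5000

We have X ~ Uniform(a=-8, b=18).

We want to find x such that P(X ≤ x) = 0.25.

This is the 25th percentile, which means 25% of values fall below this point.

Using the inverse CDF (quantile function):
x = F⁻¹(0.25) = -1.5000

Verification: P(X ≤ -1.5000) = 0.25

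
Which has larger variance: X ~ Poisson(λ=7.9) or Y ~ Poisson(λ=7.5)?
X has larger variance (7.9000 > 7.5000)

Compute the variance for each distribution:

X ~ Poisson(λ=7.9):
Var(X) = 7.9000

Y ~ Poisson(λ=7.5):
Var(Y) = 7.5000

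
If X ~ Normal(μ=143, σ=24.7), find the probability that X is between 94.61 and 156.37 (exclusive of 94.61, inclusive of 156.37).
0.680798

We have X ~ Normal(μ=143, σ=24.7).

To find P(94.61 < X ≤ 156.37), we use:
P(94.61 < X ≤ 156.37) = P(X ≤ 156.37) - P(X ≤ 94.61)
                 = F(156.37) - F(94.61)
                 = 0.705848 - 0.025050
                 = 0.680798

So there's approximately a 68.1% chance that X falls in this range.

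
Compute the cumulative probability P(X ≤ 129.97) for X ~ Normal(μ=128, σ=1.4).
0.920307

We have X ~ Normal(μ=128, σ=1.4).

The CDF gives us P(X ≤ k).

Using the CDF:
P(X ≤ 129.97) = 0.920307

This means there's approximately a 92.0% chance that X is at most 129.97.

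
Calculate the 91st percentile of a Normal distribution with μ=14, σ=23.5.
45.5077

We have X ~ Normal(μ=14, σ=23.5).

We want to find x such that P(X ≤ x) = 0.91.

This is the 91st percentile, which means 91% of values fall below this point.

Using the inverse CDF (quantile function):
x = F⁻¹(0.91) = 45.5077

Verification: P(X ≤ 45.5077) = 0.91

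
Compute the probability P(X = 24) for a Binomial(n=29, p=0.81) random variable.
0.187094

We have X ~ Binomial(n=29, p=0.81).

For a Binomial distribution, the PMF gives us the probability of each outcome.

Using the PMF formula:
P(X = 24) = 0.187094

Rounded to 4 decimal places: 0.1871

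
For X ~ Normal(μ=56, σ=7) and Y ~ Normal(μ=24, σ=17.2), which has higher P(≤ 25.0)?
Y has higher probability (P(Y ≤ 25.0) = 0.5232 > P(X ≤ 25.0) = 0.0000)

Compute P(≤ 25.0) for each distribution:

X ~ Normal(μ=56, σ=7):
P(X ≤ 25.0) = 0.0000

Y ~ Normal(μ=24, σ=17.2):
P(Y ≤ 25.0) = 0.5232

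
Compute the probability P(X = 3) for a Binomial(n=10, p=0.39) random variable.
0.223709

We have X ~ Binomial(n=10, p=0.39).

For a Binomial distribution, the PMF gives us the probability of each outcome.

Using the PMF formula:
P(X = 3) = 0.223709

Rounded to 4 decimal places: 0.2237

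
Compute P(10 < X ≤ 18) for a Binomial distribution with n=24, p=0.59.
0.902182

We have X ~ Binomial(n=24, p=0.59).

To find P(10 < X ≤ 18), we use:
P(10 < X ≤ 18) = P(X ≤ 18) - P(X ≤ 10)
                 = F(18) - F(10)
                 = 0.967724 - 0.065541
                 = 0.902182

So there's approximately a 90.2% chance that X falls in this range.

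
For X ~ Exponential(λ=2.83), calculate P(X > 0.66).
0.154463

We have X ~ Exponential(λ=2.83).

P(X > 0.66) = 1 - P(X ≤ 0.66)
                = 1 - F(0.66)
                = 1 - 0.845537
                = 0.154463

So there's approximately a 15.4% chance that X exceeds 0.66.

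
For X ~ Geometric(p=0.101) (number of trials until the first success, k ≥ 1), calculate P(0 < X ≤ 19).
0.867738

We have X ~ Geometric(p=0.101) (number of trials until the first success, k ≥ 1).

To find P(0 < X ≤ 19), we use:
P(0 < X ≤ 19) = P(X ≤ 19) - P(X ≤ 0)
                 = F(19) - F(0)
                 = 0.867738 - 0.000000
                 = 0.867738

So there's approximately a 86.8% chance that X falls in this range.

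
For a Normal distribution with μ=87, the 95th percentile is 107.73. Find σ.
σ = 12.6029

For X ~ Normal(μ, σ), the p-th percentile satisfies x = μ + z_p × σ,
where z_p = Φ⁻¹(p) is the standard normal quantile.

Step 1: z_{0.95} = Φ⁻¹(0.95) = 1.6449

Step 2: Solve for σ:
107.73 = 87 + 1.6449 × σ
σ = (107.73 - 87) / 1.6449
σ = 20.73 / 1.6449
σ = 12.6029

Verification: μ + z × σ = 87 + 1.6449 × 12.6029 = 107.73 ✓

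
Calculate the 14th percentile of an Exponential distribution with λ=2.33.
0.0647

We have X ~ Exponential(λ=2.33).

We want to find x such that P(X ≤ x) = 0.14.

This is the 14th percentile, which means 14% of values fall below this point.

Using the inverse CDF (quantile function):
x = F⁻¹(0.14) = 0.0647

Verification: P(X ≤ 0.0647) = 0.14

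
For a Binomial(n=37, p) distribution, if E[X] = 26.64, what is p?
p = 0.72

For a Binomial(n, p) distribution:
E[X] = n × p

Given n = 37 and E[X] = 26.64:
26.64 = 37 × p
p = 26.64 / 37 = 0.72

Verification: Binomial(37, 0.72) has E[X] = 26.64 ✓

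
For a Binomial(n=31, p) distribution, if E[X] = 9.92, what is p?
p = 0.32

For a Binomial(n, p) distribution:
E[X] = n × p

Given n = 31 and E[X] = 9.92:
9.92 = 31 × p
p = 9.92 / 31 = 0.32

Verification: Binomial(31, 0.32) has E[X] = 9.92 ✓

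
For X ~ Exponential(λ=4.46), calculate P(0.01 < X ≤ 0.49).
0.843947

We have X ~ Exponential(λ=4.46).

To find P(0.01 < X ≤ 0.49), we use:
P(0.01 < X ≤ 0.49) = P(X ≤ 0.49) - P(X ≤ 0.01)
                 = F(0.49) - F(0.01)
                 = 0.887567 - 0.043620
                 = 0.843947

So there's approximately a 84.4% chance that X falls in this range.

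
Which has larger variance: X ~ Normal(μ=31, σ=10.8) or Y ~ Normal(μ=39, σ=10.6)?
X has larger variance (116.6400 > 112.3600)

Compute the variance for each distribution:

X ~ Normal(μ=31, σ=10.8):
Var(X) = 116.6400

Y ~ Normal(μ=39, σ=10.6):
Var(Y) = 112.3600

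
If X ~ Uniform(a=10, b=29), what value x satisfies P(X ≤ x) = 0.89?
26.9100

We have X ~ Uniform(a=10, b=29).

We want to find x such that P(X ≤ x) = 0.89.

This is the 89th percentile, which means 89% of values fall below this point.

Using the inverse CDF (quantile function):
x = F⁻¹(0.89) = 26.9100

Verification: P(X ≤ 26.9100) = 0.89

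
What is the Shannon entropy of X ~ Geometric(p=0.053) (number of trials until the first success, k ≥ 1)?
3.9105 nats

We have X ~ Geometric(p=0.053) (number of trials until the first success, k ≥ 1).

The Shannon entropy measures the uncertainty or information content of the distribution.

For a Geometric distribution with p=0.053 (number of trials until the first success, k ≥ 1):
H(X) = 3.9105 nats

(In bits, this would be 5.6416 bits.)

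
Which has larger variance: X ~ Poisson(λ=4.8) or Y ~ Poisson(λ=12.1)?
Y has larger variance (12.1000 > 4.8000)

Compute the variance for each distribution:

X ~ Poisson(λ=4.8):
Var(X) = 4.8000

Y ~ Poisson(λ=12.1):
Var(Y) = 12.1000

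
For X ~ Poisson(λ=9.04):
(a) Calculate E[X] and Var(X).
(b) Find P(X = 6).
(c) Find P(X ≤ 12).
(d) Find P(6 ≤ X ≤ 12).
(a) E[X] = 9.0400, Var(X) = 9.0400
(b) P(X = 6) = 0.089879
(c) P(X ≤ 12) = 0.872843
(d) P(6 ≤ X ≤ 12) = 0.759561

We have X ~ Poisson(λ=9.04).

(a) Moments:
E[X] = 9.0400
Var(X) = 9.0400
σ = √Var(X) = 3.0067

(b) Point probability using PMF:
P(X = 6) = 0.089879

(c) Cumulative probability using CDF:
P(X ≤ 12) = F(12) = 0.872843

(d) Range probability:
P(6 ≤ X ≤ 12) = P(X ≤ 12) - P(X ≤ 5)
                   = F(12) - F(5)
                   = 0.872843 - 0.113283
                   = 0.759561

This means approximately 76.0% of outcomes fall in the interval [6, 12].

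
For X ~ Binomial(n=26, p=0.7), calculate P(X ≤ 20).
0.837417

We have X ~ Binomial(n=26, p=0.7).

The CDF gives us P(X ≤ k).

Using the CDF:
P(X ≤ 20) = 0.837417

This means there's approximately a 83.7% chance that X is at most 20.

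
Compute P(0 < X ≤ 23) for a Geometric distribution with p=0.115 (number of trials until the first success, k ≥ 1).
0.939786

We have X ~ Geometric(p=0.115) (number of trials until the first success, k ≥ 1).

To find P(0 < X ≤ 23), we use:
P(0 < X ≤ 23) = P(X ≤ 23) - P(X ≤ 0)
                 = F(23) - F(0)
                 = 0.939786 - 0.000000
                 = 0.939786

So there's approximately a 94.0% chance that X falls in this range.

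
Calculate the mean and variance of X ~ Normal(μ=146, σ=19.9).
E[X] = 146.0000, Var(X) = 396.0100

We have X ~ Normal(μ=146, σ=19.9).

For a Normal distribution with μ=146, σ=19.9:

Expected value:
E[X] = 146.0000

Variance:
Var(X) = 396.0100

Standard deviation:
σ = √Var(X) = 19.9000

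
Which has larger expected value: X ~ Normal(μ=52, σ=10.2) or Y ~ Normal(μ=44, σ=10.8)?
X has larger mean (52.0000 > 44.0000)

Compute the expected value for each distribution:

X ~ Normal(μ=52, σ=10.2):
E[X] = 52.0000

Y ~ Normal(μ=44, σ=10.8):
E[Y] = 44.0000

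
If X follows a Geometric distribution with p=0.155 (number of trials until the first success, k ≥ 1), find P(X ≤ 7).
0.692392

We have X ~ Geometric(p=0.155) (number of trials until the first success, k ≥ 1).

The CDF gives us P(X ≤ k).

Using the CDF:
P(X ≤ 7) = 0.692392

This means there's approximately a 69.2% chance that X is at most 7.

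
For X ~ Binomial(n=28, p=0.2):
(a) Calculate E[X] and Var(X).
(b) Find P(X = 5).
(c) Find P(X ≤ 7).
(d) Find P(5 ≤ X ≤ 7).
(a) E[X] = 5.6000, Var(X) = 4.4800
(b) P(X = 5) = 0.185646
(c) P(X ≤ 7) = 0.818230
(d) P(5 ≤ X ≤ 7) = 0.503343

We have X ~ Binomial(n=28, p=0.2).

(a) Moments:
E[X] = 5.6000
Var(X) = 4.4800
σ = √Var(X) = 2.1166

(b) Point probability using PMF:
P(X = 5) = 0.185646

(c) Cumulative probability using CDF:
P(X ≤ 7) = F(7) = 0.818230

(d) Range probability:
P(5 ≤ X ≤ 7) = P(X ≤ 7) - P(X ≤ 4)
                   = F(7) - F(4)
                   = 0.818230 - 0.314887
                   = 0.503343

This means approximately 50.3% of outcomes fall in the interval [5, 7].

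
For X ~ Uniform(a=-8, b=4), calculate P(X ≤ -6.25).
0.145833

We have X ~ Uniform(a=-8, b=4).

The CDF gives us P(X ≤ k).

Using the CDF:
P(X ≤ -6.25) = 0.145833

This means there's approximately a 14.6% chance that X is at most -6.25.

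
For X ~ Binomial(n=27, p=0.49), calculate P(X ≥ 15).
0.312530

We have X ~ Binomial(n=27, p=0.49).

For discrete distributions, P(X ≥ 15) = 1 - P(X ≤ 14).

P(X ≤ 14) = 0.687470
P(X ≥ 15) = 1 - 0.687470 = 0.312530

So there's approximately a 31.3% chance that X is at least 15.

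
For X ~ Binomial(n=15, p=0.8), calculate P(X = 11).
0.187604

We have X ~ Binomial(n=15, p=0.8).

For a Binomial distribution, the PMF gives us the probability of each outcome.

Using the PMF formula:
P(X = 11) = 0.187604

Rounded to 4 decimal places: 0.1876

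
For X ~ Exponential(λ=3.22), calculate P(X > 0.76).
0.086536

We have X ~ Exponential(λ=3.22).

P(X > 0.76) = 1 - P(X ≤ 0.76)
                = 1 - F(0.76)
                = 1 - 0.913464
                = 0.086536

So there's approximately a 8.7% chance that X exceeds 0.76.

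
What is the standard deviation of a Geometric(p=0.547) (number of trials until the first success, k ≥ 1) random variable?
1.2304

We have X ~ Geometric(p=0.547) (number of trials until the first success, k ≥ 1).

For a Geometric distribution with p=0.547 (number of trials until the first success, k ≥ 1):
σ = √Var(X) = 1.2304

The standard deviation is the square root of the variance.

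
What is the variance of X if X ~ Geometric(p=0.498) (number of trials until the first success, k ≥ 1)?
2.0242

We have X ~ Geometric(p=0.498) (number of trials until the first success, k ≥ 1).

For a Geometric distribution with p=0.498 (number of trials until the first success, k ≥ 1):
Var(X) = 2.0242

The variance measures the spread of the distribution around the mean.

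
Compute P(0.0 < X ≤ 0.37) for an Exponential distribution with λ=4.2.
0.788599

We have X ~ Exponential(λ=4.2).

To find P(0.0 < X ≤ 0.37), we use:
P(0.0 < X ≤ 0.37) = P(X ≤ 0.37) - P(X ≤ 0.0)
                 = F(0.37) - F(0.0)
                 = 0.788599 - 0.000000
                 = 0.788599

So there's approximately a 78.9% chance that X falls in this range.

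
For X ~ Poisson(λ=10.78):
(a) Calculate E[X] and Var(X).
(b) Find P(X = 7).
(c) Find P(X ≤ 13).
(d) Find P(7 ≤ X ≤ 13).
(a) E[X] = 10.7800, Var(X) = 10.7800
(b) P(X = 7) = 0.069856
(c) P(X ≤ 13) = 0.801243
(d) P(7 ≤ X ≤ 13) = 0.713124

We have X ~ Poisson(λ=10.78).

(a) Moments:
E[X] = 10.7800
Var(X) = 10.7800
σ = √Var(X) = 3.2833

(b) Point probability using PMF:
P(X = 7) = 0.069856

(c) Cumulative probability using CDF:
P(X ≤ 13) = F(13) = 0.801243

(d) Range probability:
P(7 ≤ X ≤ 13) = P(X ≤ 13) - P(X ≤ 6)
                   = F(13) - F(6)
                   = 0.801243 - 0.088119
                   = 0.713124

This means approximately 71.3% of outcomes fall in the interval [7, 13].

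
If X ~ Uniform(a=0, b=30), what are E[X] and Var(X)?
E[X] = 15.0000, Var(X) = 75.0000

We have X ~ Uniform(a=0, b=30).

For a Uniform distribution with a=0, b=30:

Expected value:
E[X] = 15.0000

Variance:
Var(X) = 75.0000

Standard deviation:
σ = √Var(X) = 8.6603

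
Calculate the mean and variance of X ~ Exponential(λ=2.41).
E[X] = 0.4149, Var(X) = 0.1722

We have X ~ Exponential(λ=2.41).

For an Exponential distribution with λ=2.41:

Expected value:
E[X] = 0.4149

Variance:
Var(X) = 0.1722

Standard deviation:
σ = √Var(X) = 0.4149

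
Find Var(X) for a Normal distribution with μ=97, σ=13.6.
184.9600

We have X ~ Normal(μ=97, σ=13.6).

For a Normal distribution with μ=97, σ=13.6:
Var(X) = 184.9600

The variance measures the spread of the distribution around the mean.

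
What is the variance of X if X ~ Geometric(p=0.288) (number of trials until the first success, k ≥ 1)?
8.5841

We have X ~ Geometric(p=0.288) (number of trials until the first success, k ≥ 1).

For a Geometric distribution with p=0.288 (number of trials until the first success, k ≥ 1):
Var(X) = 8.5841

The variance measures the spread of the distribution around the mean.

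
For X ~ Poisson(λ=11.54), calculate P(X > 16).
0.078225

We have X ~ Poisson(λ=11.54).

P(X > 16) = 1 - P(X ≤ 16)
                = 1 - F(16)
                = 1 - 0.921775
                = 0.078225

So there's approximately a 7.8% chance that X exceeds 16.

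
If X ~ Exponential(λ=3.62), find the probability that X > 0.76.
0.063851

We have X ~ Exponential(λ=3.62).

P(X > 0.76) = 1 - P(X ≤ 0.76)
                = 1 - F(0.76)
                = 1 - 0.936149
                = 0.063851

So there's approximately a 6.4% chance that X exceeds 0.76.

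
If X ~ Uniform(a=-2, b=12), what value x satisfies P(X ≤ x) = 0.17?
0.3800

We have X ~ Uniform(a=-2, b=12).

We want to find x such that P(X ≤ x) = 0.17.

This is the 17th percentile, which means 17% of values fall below this point.

Using the inverse CDF (quantile function):
x = F⁻¹(0.17) = 0.3800

Verification: P(X ≤ 0.3800) = 0.17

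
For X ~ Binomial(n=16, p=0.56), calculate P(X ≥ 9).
0.594920

We have X ~ Binomial(n=16, p=0.56).

For discrete distributions, P(X ≥ 9) = 1 - P(X ≤ 8).

P(X ≤ 8) = 0.405080
P(X ≥ 9) = 1 - 0.405080 = 0.594920

So there's approximately a 59.5% chance that X is at least 9.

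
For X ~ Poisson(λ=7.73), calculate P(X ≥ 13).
0.051669

We have X ~ Poisson(λ=7.73).

For discrete distributions, P(X ≥ 13) = 1 - P(X ≤ 12).

P(X ≤ 12) = 0.948331
P(X ≥ 13) = 1 - 0.948331 = 0.051669

So there's approximately a 5.2% chance that X is at least 13.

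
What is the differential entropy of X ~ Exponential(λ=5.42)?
-0.6901 nats

We have X ~ Exponential(λ=5.42).

The differential entropy measures the uncertainty or information content of the distribution.

For an Exponential distribution with λ=5.42:
h(X) = -0.6901 nats

(In bits, this would be -0.9956 bits.)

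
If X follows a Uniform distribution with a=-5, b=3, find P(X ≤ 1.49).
0.811250

We have X ~ Uniform(a=-5, b=3).

The CDF gives us P(X ≤ k).

Using the CDF:
P(X ≤ 1.49) = 0.811250

This means there's approximately a 81.1% chance that X is at most 1.49.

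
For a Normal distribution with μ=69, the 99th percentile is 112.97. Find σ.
σ = 18.9009

For X ~ Normal(μ, σ), the p-th percentile satisfies x = μ + z_p × σ,
where z_p = Φ⁻¹(p) is the standard normal quantile.

Step 1: z_{0.99} = Φ⁻¹(0.99) = 2.3263

Step 2: Solve for σ:
112.97 = 69 + 2.3263 × σ
σ = (112.97 - 69) / 2.3263
σ = 43.97 / 2.3263
σ = 18.9009

Verification: μ + z × σ = 69 + 2.3263 × 18.9009 = 112.97 ✓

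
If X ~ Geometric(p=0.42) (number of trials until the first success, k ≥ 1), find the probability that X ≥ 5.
0.113165

We have X ~ Geometric(p=0.42) (number of trials until the first success, k ≥ 1).

For discrete distributions, P(X ≥ 5) = 1 - P(X ≤ 4).

P(X ≤ 4) = 0.886835
P(X ≥ 5) = 1 - 0.886835 = 0.113165

So there's approximately a 11.3% chance that X is at least 5.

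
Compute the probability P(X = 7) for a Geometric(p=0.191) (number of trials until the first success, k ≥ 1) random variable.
0.053546

We have X ~ Geometric(p=0.191) (number of trials until the first success, k ≥ 1).

For a Geometric distribution, the PMF gives us the probability of each outcome.

Using the PMF formula:
P(X = 7) = 0.053546

Rounded to 4 decimal places: 0.0535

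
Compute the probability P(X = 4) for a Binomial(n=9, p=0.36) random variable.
0.227238

We have X ~ Binomial(n=9, p=0.36).

For a Binomial distribution, the PMF gives us the probability of each outcome.

Using the PMF formula:
P(X = 4) = 0.227238

Rounded to 4 decimal places: 0.2272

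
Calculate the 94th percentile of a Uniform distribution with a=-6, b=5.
4.3400

We have X ~ Uniform(a=-6, b=5).

We want to find x such that P(X ≤ x) = 0.94.

This is the 94th percentile, which means 94% of values fall below this point.

Using the inverse CDF (quantile function):
x = F⁻¹(0.94) = 4.3400

Verification: P(X ≤ 4.3400) = 0.94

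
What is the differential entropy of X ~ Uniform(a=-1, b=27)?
3.3322 nats

We have X ~ Uniform(a=-1, b=27).

The differential entropy measures the uncertainty or information content of the distribution.

For a Uniform distribution with a=-1, b=27:
h(X) = 3.3322 nats

(In bits, this would be 4.8074 bits.)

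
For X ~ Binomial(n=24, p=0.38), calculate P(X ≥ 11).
0.277479

We have X ~ Binomial(n=24, p=0.38).

For discrete distributions, P(X ≥ 11) = 1 - P(X ≤ 10).

P(X ≤ 10) = 0.722521
P(X ≥ 11) = 1 - 0.722521 = 0.277479

So there's approximately a 27.7% chance that X is at least 11.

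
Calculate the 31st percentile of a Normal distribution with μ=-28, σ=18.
-36.9253

We have X ~ Normal(μ=-28, σ=18).

We want to find x such that P(X ≤ x) = 0.31.

This is the 31st percentile, which means 31% of values fall below this point.

Using the inverse CDF (quantile function):
x = F⁻¹(0.31) = -36.9253

Verification: P(X ≤ -36.9253) = 0.31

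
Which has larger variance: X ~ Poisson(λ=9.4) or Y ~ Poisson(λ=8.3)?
X has larger variance (9.4000 > 8.3000)

Compute the variance for each distribution:

X ~ Poisson(λ=9.4):
Var(X) = 9.4000

Y ~ Poisson(λ=8.3):
Var(Y) = 8.3000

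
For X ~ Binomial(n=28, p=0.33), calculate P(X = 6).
0.072572

We have X ~ Binomial(n=28, p=0.33).

For a Binomial distribution, the PMF gives us the probability of each outcome.

Using the PMF formula:
P(X = 6) = 0.072572

Rounded to 4 decimal places: 0.0726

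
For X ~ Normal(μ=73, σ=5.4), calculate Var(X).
29.1600

We have X ~ Normal(μ=73, σ=5.4).

For a Normal distribution with μ=73, σ=5.4:
Var(X) = 29.1600

The variance measures the spread of the distribution around the mean.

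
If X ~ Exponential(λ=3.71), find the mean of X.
0.2695

We have X ~ Exponential(λ=3.71).

For an Exponential distribution with λ=3.71:
E[X] = 0.2695

This is the expected (average) value of X.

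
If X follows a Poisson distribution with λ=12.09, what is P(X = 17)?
0.039770

We have X ~ Poisson(λ=12.09).

For a Poisson distribution, the PMF gives us the probability of each outcome.

Using the PMF formula:
P(X = 17) = 0.039770

Rounded to 4 decimal places: 0.0398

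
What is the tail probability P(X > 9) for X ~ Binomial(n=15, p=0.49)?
0.133280

We have X ~ Binomial(n=15, p=0.49).

P(X > 9) = 1 - P(X ≤ 9)
                = 1 - F(9)
                = 1 - 0.866720
                = 0.133280

So there's approximately a 13.3% chance that X exceeds 9.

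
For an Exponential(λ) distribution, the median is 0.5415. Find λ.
λ = 1.2801

For X ~ Exponential(λ), the CDF is F(x) = 1 - e^(-λx).
The median m satisfies F(m) = 0.5:
1 - e^(-λm) = 0.5
e^(-λm) = 0.5
λm = ln(2)
m = ln(2) / λ

Given m = 0.5415:
λ = ln(2) / 0.5415 = 0.693147 / 0.5415 = 1.2801

Verification: ln(2) / 1.2801 = 0.5415 ✓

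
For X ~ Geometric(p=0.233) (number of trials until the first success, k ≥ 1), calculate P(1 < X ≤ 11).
0.712956

We have X ~ Geometric(p=0.233) (number of trials until the first success, k ≥ 1).

To find P(1 < X ≤ 11), we use:
P(1 < X ≤ 11) = P(X ≤ 11) - P(X ≤ 1)
                 = F(11) - F(1)
                 = 0.945956 - 0.233000
                 = 0.712956

So there's approximately a 71.3% chance that X falls in this range.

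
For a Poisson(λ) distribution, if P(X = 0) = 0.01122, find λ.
λ = 4.4901

For a Poisson(λ) distribution, the PMF at 0 is:
P(X = 0) = λ^0 e^(-λ) / 0! = e^(-λ)

Given P(X = 0) = 0.01122:
e^(-λ) = 0.01122
-λ = ln(0.01122)
λ = -ln(0.01122) = 4.4901

Verification: e^(-4.4901) = 0.01122 ✓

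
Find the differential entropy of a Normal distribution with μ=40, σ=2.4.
2.2944 nats

We have X ~ Normal(μ=40, σ=2.4).

The differential entropy measures the uncertainty or information content of the distribution.

For a Normal distribution with μ=40, σ=2.4:
h(X) = 2.2944 nats

(In bits, this would be 3.3101 bits.)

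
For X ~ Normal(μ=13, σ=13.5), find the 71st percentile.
20.4707

We have X ~ Normal(μ=13, σ=13.5).

We want to find x such that P(X ≤ x) = 0.71.

This is the 71st percentile, which means 71% of values fall below this point.

Using the inverse CDF (quantile function):
x = F⁻¹(0.71) = 20.4707

Verification: P(X ≤ 20.4707) = 0.71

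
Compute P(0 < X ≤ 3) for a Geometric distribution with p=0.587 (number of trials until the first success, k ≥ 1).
0.929555

We have X ~ Geometric(p=0.587) (number of trials until the first success, k ≥ 1).

To find P(0 < X ≤ 3), we use:
P(0 < X ≤ 3) = P(X ≤ 3) - P(X ≤ 0)
                 = F(3) - F(0)
                 = 0.929555 - 0.000000
                 = 0.929555

So there's approximately a 93.0% chance that X falls in this range.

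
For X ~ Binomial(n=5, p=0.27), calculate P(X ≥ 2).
0.409317

We have X ~ Binomial(n=5, p=0.27).

For discrete distributions, P(X ≥ 2) = 1 - P(X ≤ 1).

P(X ≤ 1) = 0.590683
P(X ≥ 2) = 1 - 0.590683 = 0.409317

So there's approximately a 40.9% chance that X is at least 2.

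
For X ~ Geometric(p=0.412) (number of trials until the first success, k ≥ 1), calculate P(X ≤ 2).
0.654256

We have X ~ Geometric(p=0.412) (number of trials until the first success, k ≥ 1).

The CDF gives us P(X ≤ k).

Using the CDF:
P(X ≤ 2) = 0.654256

This means there's approximately a 65.4% chance that X is at most 2.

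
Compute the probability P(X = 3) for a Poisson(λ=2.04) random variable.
0.183983

We have X ~ Poisson(λ=2.04).

For a Poisson distribution, the PMF gives us the probability of each outcome.

Using the PMF formula:
P(X = 3) = 0.183983

Rounded to 4 decimal places: 0.1840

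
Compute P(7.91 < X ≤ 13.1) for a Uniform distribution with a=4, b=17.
0.399231

We have X ~ Uniform(a=4, b=17).

To find P(7.91 < X ≤ 13.1), we use:
P(7.91 < X ≤ 13.1) = P(X ≤ 13.1) - P(X ≤ 7.91)
                 = F(13.1) - F(7.91)
                 = 0.700000 - 0.300769
                 = 0.399231

So there's approximately a 39.9% chance that X falls in this range.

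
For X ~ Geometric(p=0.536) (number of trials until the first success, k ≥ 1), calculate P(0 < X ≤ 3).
0.900103

We have X ~ Geometric(p=0.536) (number of trials until the first success, k ≥ 1).

To find P(0 < X ≤ 3), we use:
P(0 < X ≤ 3) = P(X ≤ 3) - P(X ≤ 0)
                 = F(3) - F(0)
                 = 0.900103 - 0.000000
                 = 0.900103

So there's approximately a 90.0% chance that X falls in this range.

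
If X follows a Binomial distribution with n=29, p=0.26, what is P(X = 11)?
0.056224

We have X ~ Binomial(n=29, p=0.26).

For a Binomial distribution, the PMF gives us the probability of each outcome.

Using the PMF formula:
P(X = 11) = 0.056224

Rounded to 4 decimal places: 0.0562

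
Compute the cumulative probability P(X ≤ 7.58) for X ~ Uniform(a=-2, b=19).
0.456190

We have X ~ Uniform(a=-2, b=19).

The CDF gives us P(X ≤ k).

Using the CDF:
P(X ≤ 7.58) = 0.456190

This means there's approximately a 45.6% chance that X is at most 7.58.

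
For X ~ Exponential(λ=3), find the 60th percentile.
0.3054

We have X ~ Exponential(λ=3).

We want to find x such that P(X ≤ x) = 0.6.

This is the 60th percentile, which means 60% of values fall below this point.

Using the inverse CDF (quantile function):
x = F⁻¹(0.6) = 0.3054

Verification: P(X ≤ 0.3054) = 0.6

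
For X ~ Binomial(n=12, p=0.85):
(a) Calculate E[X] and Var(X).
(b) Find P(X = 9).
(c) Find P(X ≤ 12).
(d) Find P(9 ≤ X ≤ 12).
(a) E[X] = 10.2000, Var(X) = 1.5300
(b) P(X = 9) = 0.171976
(c) P(X ≤ 12) = 1.000000
(d) P(9 ≤ X ≤ 12) = 0.907794

We have X ~ Binomial(n=12, p=0.85).

(a) Moments:
E[X] = 10.2000
Var(X) = 1.5300
σ = √Var(X) = 1.2369

(b) Point probability using PMF:
P(X = 9) = 0.171976

(c) Cumulative probability using CDF:
P(X ≤ 12) = F(12) = 1.000000

(d) Range probability:
P(9 ≤ X ≤ 12) = P(X ≤ 12) - P(X ≤ 8)
                   = F(12) - F(8)
                   = 1.000000 - 0.092206
                   = 0.907794

This means approximately 90.8% of outcomes fall in the interval [9, 12].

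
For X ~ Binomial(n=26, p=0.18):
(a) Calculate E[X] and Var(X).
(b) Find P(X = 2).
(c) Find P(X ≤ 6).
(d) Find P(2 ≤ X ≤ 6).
(a) E[X] = 4.6800, Var(X) = 3.8376
(b) P(X = 2) = 0.089942
(c) P(X ≤ 6) = 0.826257
(d) P(2 ≤ X ≤ 6) = 0.787735

We have X ~ Binomial(n=26, p=0.18).

(a) Moments:
E[X] = 4.6800
Var(X) = 3.8376
σ = √Var(X) = 1.9590

(b) Point probability using PMF:
P(X = 2) = 0.089942

(c) Cumulative probability using CDF:
P(X ≤ 6) = F(6) = 0.826257

(d) Range probability:
P(2 ≤ X ≤ 6) = P(X ≤ 6) - P(X ≤ 1)
                   = F(6) - F(1)
                   = 0.826257 - 0.038522
                   = 0.787735

This means approximately 78.8% of outcomes fall in the interval [2, 6].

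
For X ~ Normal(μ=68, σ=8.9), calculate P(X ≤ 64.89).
0.363380

We have X ~ Normal(μ=68, σ=8.9).

The CDF gives us P(X ≤ k).

Using the CDF:
P(X ≤ 64.89) = 0.363380

This means there's approximately a 36.3% chance that X is at most 64.89.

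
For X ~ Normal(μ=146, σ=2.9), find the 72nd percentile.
147.6902

We have X ~ Normal(μ=146, σ=2.9).

We want to find x such that P(X ≤ x) = 0.72.

This is the 72nd percentile, which means 72% of values fall below this point.

Using the inverse CDF (quantile function):
x = F⁻¹(0.72) = 147.6902

Verification: P(X ≤ 147.6902) = 0.72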